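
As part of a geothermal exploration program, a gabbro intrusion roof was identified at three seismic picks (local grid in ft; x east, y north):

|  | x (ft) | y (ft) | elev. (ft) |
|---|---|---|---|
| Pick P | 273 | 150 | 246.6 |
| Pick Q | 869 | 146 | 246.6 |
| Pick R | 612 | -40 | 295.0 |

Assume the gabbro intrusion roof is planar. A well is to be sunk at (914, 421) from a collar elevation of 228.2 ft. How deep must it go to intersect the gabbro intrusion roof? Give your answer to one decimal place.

Two edge vectors: Pick P→Pick Q = (596, -4, 0), Pick P→Pick R = (339, -190, 48.4).
Normal n = (Pick P→Pick Q) × (Pick P→Pick R) = (-193.6, -28846.4, -111884).
So ∂z/∂x = −n_x/n_z = −0.00173 and ∂z/∂y = −n_y/n_z = −0.25782.
Intercept c from Pick P: 246.6 + 0.47 + 38.67 = 285.75.
At (914, 421): z_contact = −1.58 − 108.54 + 285.75 = 175.62 ft.
Depth below ground = 228.2 − 175.62 = 52.6 ft.

52.6 ft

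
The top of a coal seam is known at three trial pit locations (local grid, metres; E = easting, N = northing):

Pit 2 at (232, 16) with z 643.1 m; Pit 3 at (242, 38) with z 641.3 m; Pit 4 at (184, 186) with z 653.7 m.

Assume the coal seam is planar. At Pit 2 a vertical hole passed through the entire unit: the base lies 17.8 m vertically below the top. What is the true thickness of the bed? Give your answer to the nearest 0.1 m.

17.5 m

Let the plane be z = a·E + b·N + c.
Pit 3−Pit 2: 10a + 22b = −1.8;  Pit 4−Pit 2: −48a + 170b = 10.6.
Solving gives a = −0.19565, b = 0.00711.
|∇z| = √(a²+b²) = 0.19578, so dip δ = arctan(0.19578) = 11.08°.
True thickness = vertical thickness × cos δ = 17.8 × cos 11.08° = 17.5 m.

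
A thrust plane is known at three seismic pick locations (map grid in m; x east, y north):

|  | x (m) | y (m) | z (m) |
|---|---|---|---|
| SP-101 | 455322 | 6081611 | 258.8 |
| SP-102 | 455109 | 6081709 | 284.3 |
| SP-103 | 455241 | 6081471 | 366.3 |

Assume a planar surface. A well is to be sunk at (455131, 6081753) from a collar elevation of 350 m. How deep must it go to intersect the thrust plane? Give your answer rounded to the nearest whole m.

98 m

Two edge vectors: SP-101→SP-102 = (-213, 98, 25.5), SP-101→SP-103 = (-81, -140, 107.5).
Normal n = (SP-101→SP-102) × (SP-101→SP-103) = (14105, 20832, 37758).
So ∂z/∂x = −n_x/n_z = −0.37356322 and ∂z/∂y = −n_y/n_z = −0.55172414.
Intercept c from SP-101: 258.8 + 170091.55 + 3355371.59 = 3525721.94.
At (455131, 6081753): z_contact = −170020.2 − 3355449.9 + 3525721.94 = 251.8 m.
Depth below ground = 350 − 251.8 = 98 m.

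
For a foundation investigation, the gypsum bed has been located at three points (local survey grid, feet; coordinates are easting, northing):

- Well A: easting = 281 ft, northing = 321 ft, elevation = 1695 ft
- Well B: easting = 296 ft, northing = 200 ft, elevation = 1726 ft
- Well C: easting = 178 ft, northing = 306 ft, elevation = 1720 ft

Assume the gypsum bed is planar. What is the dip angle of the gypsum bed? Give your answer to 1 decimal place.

19.1°

Two edge vectors: Well A→Well B = (15, -121, 31), Well A→Well C = (-103, -15, 25).
Normal n = (Well A→Well B) × (Well A→Well C) = (-2560, -3568, -12688).
So ∂z/∂easting = −n_x/n_z = −0.20177 and ∂z/∂northing = −n_y/n_z = −0.28121.
Gradient magnitude |∇z| = √(a² + b²) = √(0.04071 + 0.07908) = 0.34611.
True dip = arctan(0.34611) = 19.1°, dipping toward NE (azimuth ≈ 036°).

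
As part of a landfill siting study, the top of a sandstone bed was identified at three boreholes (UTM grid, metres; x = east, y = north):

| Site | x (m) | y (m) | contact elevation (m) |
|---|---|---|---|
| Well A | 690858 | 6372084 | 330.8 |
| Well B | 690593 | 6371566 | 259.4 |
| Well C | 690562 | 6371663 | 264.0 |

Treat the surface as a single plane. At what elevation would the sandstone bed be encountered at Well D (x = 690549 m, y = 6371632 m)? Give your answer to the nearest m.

260 m

Let the plane be z = a·x + b·y + c.
Well B−Well A: −265a − 518b = −71.4;  Well C−Well A: −296a − 421b = −66.8.
Solving gives a = 0.10878050, b = 0.08218758.
Then c = 330.8 − a·690858 − b·6372084 = −598527.26.
At (690549, 6371632): z = 75118.3 + 523669.0 − 598527.26 = 260.0 m.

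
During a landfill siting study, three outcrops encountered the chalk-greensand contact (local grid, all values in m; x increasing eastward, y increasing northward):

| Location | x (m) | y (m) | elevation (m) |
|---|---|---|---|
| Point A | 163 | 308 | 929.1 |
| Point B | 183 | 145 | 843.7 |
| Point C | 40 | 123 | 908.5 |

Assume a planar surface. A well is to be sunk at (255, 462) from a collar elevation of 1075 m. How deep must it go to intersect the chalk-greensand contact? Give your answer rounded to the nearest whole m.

Two edge vectors: Point A→Point B = (20, -163, -85.4), Point A→Point C = (-123, -185, -20.6).
Normal n = (Point A→Point B) × (Point A→Point C) = (-12441.2, 10916.2, -23749).
So ∂z/∂x = −n_x/n_z = −0.52386 and ∂z/∂y = −n_y/n_z = 0.45965.
Intercept c from Point A: 929.1 + 85.39 − 141.57 = 872.92.
At (255, 462): z_contact = −133.6 + 212.4 + 872.92 = 951.7 m.
Depth below ground = 1075 − 951.7 = 123 m.

123 m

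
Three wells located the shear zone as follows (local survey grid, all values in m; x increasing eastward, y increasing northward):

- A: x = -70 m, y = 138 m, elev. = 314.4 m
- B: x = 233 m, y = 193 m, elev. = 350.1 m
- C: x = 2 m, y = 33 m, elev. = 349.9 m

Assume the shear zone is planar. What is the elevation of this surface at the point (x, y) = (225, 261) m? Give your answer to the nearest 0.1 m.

333.3 m

Let the plane be z = a·x + b·y + c.
B−A: 303a + 55b = 35.7;  C−A: 72a − 105b = 35.5.
Solving gives a = 0.15936, b = −0.22882.
Then c = 314.4 − a·-70 − b·138 = 357.13.
At (225, 261): z = 35.9 − 59.7 + 357.13 = 333.3 m.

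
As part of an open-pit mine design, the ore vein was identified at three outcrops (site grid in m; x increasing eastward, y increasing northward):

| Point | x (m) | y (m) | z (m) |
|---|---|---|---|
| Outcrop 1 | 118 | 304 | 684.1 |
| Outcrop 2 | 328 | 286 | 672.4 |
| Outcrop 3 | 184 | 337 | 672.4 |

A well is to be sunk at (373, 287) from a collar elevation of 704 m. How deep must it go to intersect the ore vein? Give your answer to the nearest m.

Two edge vectors: Outcrop 1→Outcrop 2 = (210, -18, -11.7), Outcrop 1→Outcrop 3 = (66, 33, -11.7).
Normal n = (Outcrop 1→Outcrop 2) × (Outcrop 1→Outcrop 3) = (596.7, 1684.8, 8118).
So ∂z/∂x = −n_x/n_z = −0.07350 and ∂z/∂y = −n_y/n_z = −0.20754.
Intercept c from Outcrop 1: 684.1 + 8.67 + 63.09 = 755.87.
At (373, 287): z_contact = −27.4 − 59.6 + 755.87 = 668.9 m.
Depth below ground = 704 − 668.9 = 35 m.

35 m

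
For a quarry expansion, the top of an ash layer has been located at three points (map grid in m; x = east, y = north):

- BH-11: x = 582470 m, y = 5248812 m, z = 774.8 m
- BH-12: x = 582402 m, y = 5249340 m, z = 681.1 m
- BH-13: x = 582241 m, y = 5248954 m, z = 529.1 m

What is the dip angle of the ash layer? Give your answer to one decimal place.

Two edge vectors: BH-11→BH-12 = (-68, 528, -93.7), BH-11→BH-13 = (-229, 142, -245.7).
Normal n = (BH-11→BH-12) × (BH-11→BH-13) = (-116424.2, 4749.7, 111256).
So ∂z/∂x = −n_x/n_z = 1.04645 and ∂z/∂y = −n_y/n_z = −0.04269.
Gradient magnitude |∇z| = √(a² + b²) = √(1.09506 + 0.00182) = 1.04732.
True dip = arctan(1.04732) = 46.3°, dipping toward W (azimuth ≈ 272°).

46.3°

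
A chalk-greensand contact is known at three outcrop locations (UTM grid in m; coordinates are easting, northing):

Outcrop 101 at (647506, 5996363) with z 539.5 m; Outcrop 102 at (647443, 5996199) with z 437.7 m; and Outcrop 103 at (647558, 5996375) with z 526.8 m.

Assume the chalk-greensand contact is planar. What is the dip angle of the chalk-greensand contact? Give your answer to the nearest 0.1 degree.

41.7°

Let the plane be z = a·easting + b·northing + c.
Outcrop 102−Outcrop 101: −63a − 164b = −101.8;  Outcrop 103−Outcrop 101: 52a + 12b = −12.7.
Solving gives a = −0.42517, b = 0.78406.
Gradient magnitude |∇z| = √(a² + b²) = √(0.18077 + 0.61475) = 0.89192.
True dip = arctan(0.89192) = 41.7°, dipping toward SSE (azimuth ≈ 152°).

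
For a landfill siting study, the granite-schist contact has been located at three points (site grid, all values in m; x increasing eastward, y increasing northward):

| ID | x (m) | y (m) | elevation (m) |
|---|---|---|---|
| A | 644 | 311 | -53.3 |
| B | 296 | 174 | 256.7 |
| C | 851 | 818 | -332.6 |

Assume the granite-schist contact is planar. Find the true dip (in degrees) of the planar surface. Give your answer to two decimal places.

39.81°

Let the plane be z = a·x + b·y + c.
B−A: −348a − 137b = 310;  C−A: 207a + 507b = −279.3.
Solving gives a = −0.80300, b = −0.22304.
Gradient magnitude |∇z| = √(a² + b²) = √(0.64481 + 0.04974) = 0.83340.
True dip = arctan(0.83340) = 39.81°, dipping toward ENE (azimuth ≈ 074°).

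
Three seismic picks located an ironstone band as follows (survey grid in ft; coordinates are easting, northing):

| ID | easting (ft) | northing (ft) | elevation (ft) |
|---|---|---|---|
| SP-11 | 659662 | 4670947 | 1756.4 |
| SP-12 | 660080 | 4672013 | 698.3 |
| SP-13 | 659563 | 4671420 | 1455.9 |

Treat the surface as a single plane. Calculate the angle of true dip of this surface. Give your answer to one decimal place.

44.0°

Two edge vectors: SP-11→SP-12 = (418, 1066, -1058.1), SP-11→SP-13 = (-99, 473, -300.5).
Normal n = (SP-11→SP-12) × (SP-11→SP-13) = (180148.3, 230360.9, 303248).
So ∂z/∂easting = −n_x/n_z = −0.59406 and ∂z/∂northing = −n_y/n_z = −0.75965.
Gradient magnitude |∇z| = √(a² + b²) = √(0.35291 + 0.57706) = 0.96435.
True dip = arctan(0.96435) = 44.0°, dipping toward NE (azimuth ≈ 038°).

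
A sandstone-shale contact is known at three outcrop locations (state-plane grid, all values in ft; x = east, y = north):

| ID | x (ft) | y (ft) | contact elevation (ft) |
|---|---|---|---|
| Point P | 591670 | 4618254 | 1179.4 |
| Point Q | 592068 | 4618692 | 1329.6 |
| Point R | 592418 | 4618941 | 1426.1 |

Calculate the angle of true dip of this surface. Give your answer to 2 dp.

15.45°

Let the plane be z = a·x + b·y + c.
Point Q−Point P: 398a + 438b = 150.2;  Point R−Point P: 748a + 687b = 246.7.
Solving gives a = 0.08980, b = 0.26132.
Gradient magnitude |∇z| = √(a² + b²) = √(0.00806 + 0.06829) = 0.27632.
True dip = arctan(0.27632) = 15.45°, dipping toward SSW (azimuth ≈ 199°).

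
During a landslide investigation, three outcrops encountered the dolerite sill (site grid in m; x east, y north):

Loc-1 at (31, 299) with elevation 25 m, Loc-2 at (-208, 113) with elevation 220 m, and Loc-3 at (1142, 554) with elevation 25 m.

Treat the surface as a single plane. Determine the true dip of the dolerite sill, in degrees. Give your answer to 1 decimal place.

Two edge vectors: Loc-1→Loc-2 = (-239, -186, 195), Loc-1→Loc-3 = (1111, 255, 0).
Normal n = (Loc-1→Loc-2) × (Loc-1→Loc-3) = (-49725, 216645, 145701).
So ∂z/∂x = −n_x/n_z = 0.34128 and ∂z/∂y = −n_y/n_z = −1.48691.
Gradient magnitude |∇z| = √(a² + b²) = √(0.11647 + 2.21092) = 1.52558.
True dip = arctan(1.52558) = 56.8°, dipping toward NNW (azimuth ≈ 347°).

56.8°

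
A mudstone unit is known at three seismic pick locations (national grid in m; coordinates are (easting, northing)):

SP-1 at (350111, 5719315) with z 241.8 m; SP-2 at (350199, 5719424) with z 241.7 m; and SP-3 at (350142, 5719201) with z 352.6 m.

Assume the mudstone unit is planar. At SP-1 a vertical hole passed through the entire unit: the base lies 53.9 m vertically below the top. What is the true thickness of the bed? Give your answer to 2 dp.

35.25 m

Two edge vectors: SP-1→SP-2 = (88, 109, -0.1), SP-1→SP-3 = (31, -114, 110.8).
Normal n = (SP-1→SP-2) × (SP-1→SP-3) = (12065.8, -9753.5, -13411).
So ∂z/∂E = −n_x/n_z = 0.89969 and ∂z/∂N = −n_y/n_z = −0.72728.
|∇z| = √(a²+b²) = 1.15688, so dip δ = arctan(1.15688) = 49.16°.
True thickness = vertical thickness × cos δ = 53.9 × cos 49.16° = 35.25 m.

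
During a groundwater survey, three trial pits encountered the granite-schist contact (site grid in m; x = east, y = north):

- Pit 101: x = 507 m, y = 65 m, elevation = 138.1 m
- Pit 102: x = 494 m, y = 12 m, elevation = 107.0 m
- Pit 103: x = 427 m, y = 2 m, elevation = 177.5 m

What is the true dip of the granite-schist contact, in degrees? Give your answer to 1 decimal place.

55.8°

Let the plane be z = a·x + b·y + c.
Pit 102−Pit 101: −13a − 53b = −31.1;  Pit 103−Pit 101: −80a − 63b = 39.4.
Solving gives a = −1.18313, b = 0.87700.
Gradient magnitude |∇z| = √(a² + b²) = √(1.39981 + 0.76912) = 1.47273.
True dip = arctan(1.47273) = 55.8°, dipping toward SE (azimuth ≈ 127°).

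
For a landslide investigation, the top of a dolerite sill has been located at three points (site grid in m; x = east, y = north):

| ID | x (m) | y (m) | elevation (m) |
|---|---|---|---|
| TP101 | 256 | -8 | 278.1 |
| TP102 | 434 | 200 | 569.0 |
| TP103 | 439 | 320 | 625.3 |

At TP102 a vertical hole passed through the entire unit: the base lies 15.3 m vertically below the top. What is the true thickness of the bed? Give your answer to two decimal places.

Let the plane be z = a·x + b·y + c.
TP102−TP101: 178a + 208b = 290.9;  TP103−TP101: 183a + 328b = 347.2.
Solving gives a = 1.14161, b = 0.42160.
|∇z| = √(a²+b²) = 1.21698, so dip δ = arctan(1.21698) = 50.59°.
True thickness = vertical thickness × cos δ = 15.3 × cos 50.59° = 9.71 m.

9.71 m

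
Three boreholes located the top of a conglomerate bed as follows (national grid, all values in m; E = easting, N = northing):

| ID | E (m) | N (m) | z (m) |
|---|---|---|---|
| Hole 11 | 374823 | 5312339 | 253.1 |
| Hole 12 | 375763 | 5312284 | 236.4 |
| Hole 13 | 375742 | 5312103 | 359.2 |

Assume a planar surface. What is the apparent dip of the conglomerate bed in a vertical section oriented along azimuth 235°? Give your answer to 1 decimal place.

23.4°

Two edge vectors: Hole 11→Hole 12 = (940, -55, -16.7), Hole 11→Hole 13 = (919, -236, 106.1).
Normal n = (Hole 11→Hole 12) × (Hole 11→Hole 13) = (-9776.7, -115081.3, -171295).
So ∂z/∂E = −n_x/n_z = −0.05708 and ∂z/∂N = −n_y/n_z = −0.67183.
Unit vector along 235° is (sin 235°, cos 235°) = (-0.8192, -0.5736).
Slope in that direction = a·(-0.8192) + b·(-0.5736) = 0.43210.
Apparent dip = arctan|0.43210| = 23.4° (true dip is 34.0°, so apparent ≤ true as expected).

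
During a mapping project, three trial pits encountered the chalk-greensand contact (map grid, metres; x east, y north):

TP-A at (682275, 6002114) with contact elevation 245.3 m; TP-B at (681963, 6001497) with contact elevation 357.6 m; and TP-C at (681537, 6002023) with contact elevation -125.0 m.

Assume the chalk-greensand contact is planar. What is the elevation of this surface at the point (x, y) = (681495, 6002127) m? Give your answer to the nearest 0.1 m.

-196.8 m

Let the plane be z = a·x + b·y + c.
TP-B−TP-A: −312a − 617b = 112.3;  TP-C−TP-A: −738a − 91b = −370.3.
Solving gives a = 0.559063506, b = −0.464712826.
Then c = 245.3 − a·682275 − b·6002114 = 2408069.61.
At (681495, 6002127): z = 380999.0 − 2789265.4 + 2408069.61 = -196.8 m.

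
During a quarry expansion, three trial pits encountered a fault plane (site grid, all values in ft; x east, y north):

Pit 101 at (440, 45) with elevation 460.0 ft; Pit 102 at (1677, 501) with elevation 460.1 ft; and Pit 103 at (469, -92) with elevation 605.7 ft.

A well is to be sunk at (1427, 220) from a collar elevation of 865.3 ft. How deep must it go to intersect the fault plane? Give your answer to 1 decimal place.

218.9 ft

Let the plane be z = a·x + b·y + c.
Pit 102−Pit 101: 1237a + 456b = 0.1;  Pit 103−Pit 101: 29a − 137b = 145.7.
Solving gives a = 0.363741, b = −0.986507.
Then c = 460 − a·440 − b·45 = 344.35.
At (1427, 220): z_contact = 519.06 − 217.03 + 344.35 = 646.37 ft.
Depth below ground = 865.3 − 646.37 = 218.9 ft.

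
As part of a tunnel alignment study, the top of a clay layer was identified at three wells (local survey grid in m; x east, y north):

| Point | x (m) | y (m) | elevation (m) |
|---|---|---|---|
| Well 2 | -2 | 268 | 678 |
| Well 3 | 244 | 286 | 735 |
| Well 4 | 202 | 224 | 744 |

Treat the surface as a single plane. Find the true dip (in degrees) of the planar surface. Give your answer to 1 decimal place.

Let the plane be z = a·x + b·y + c.
Well 3−Well 2: 246a + 18b = 57;  Well 4−Well 2: 204a − 44b = 66.
Solving gives a = 0.25497, b = −0.31788.
Gradient magnitude |∇z| = √(a² + b²) = √(0.06501 + 0.10105) = 0.40750.
True dip = arctan(0.40750) = 22.2°, dipping toward NW (azimuth ≈ 321°).

22.2°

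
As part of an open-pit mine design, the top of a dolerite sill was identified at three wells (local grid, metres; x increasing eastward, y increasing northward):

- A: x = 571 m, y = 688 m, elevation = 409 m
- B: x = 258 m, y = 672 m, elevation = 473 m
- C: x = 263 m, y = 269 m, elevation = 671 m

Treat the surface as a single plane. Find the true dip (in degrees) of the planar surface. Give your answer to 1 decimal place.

27.7°

Two edge vectors: A→B = (-313, -16, 64), A→C = (-308, -419, 262).
Normal n = (A→B) × (A→C) = (22624, 62294, 126219).
So ∂z/∂x = −n_x/n_z = −0.17924 and ∂z/∂y = −n_y/n_z = −0.49354.
Gradient magnitude |∇z| = √(a² + b²) = √(0.03213 + 0.24358) = 0.52508.
True dip = arctan(0.52508) = 27.7°, dipping toward NNE (azimuth ≈ 020°).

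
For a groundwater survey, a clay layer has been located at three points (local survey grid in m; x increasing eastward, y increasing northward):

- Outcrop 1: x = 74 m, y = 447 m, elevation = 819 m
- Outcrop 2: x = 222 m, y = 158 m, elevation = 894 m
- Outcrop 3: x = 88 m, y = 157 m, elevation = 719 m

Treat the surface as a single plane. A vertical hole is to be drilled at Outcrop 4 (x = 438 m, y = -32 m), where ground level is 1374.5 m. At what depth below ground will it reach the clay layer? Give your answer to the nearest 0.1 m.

276.5 m

Two edge vectors: Outcrop 1→Outcrop 2 = (148, -289, 75), Outcrop 1→Outcrop 3 = (14, -290, -100).
Normal n = (Outcrop 1→Outcrop 2) × (Outcrop 1→Outcrop 3) = (50650, 15850, -38874).
So ∂z/∂x = −n_x/n_z = 1.30293 and ∂z/∂y = −n_y/n_z = 0.40773.
Intercept c from Outcrop 1: 819 − 96.42 − 182.25 = 540.33.
At (438, -32): z_contact = 570.68 − 13.05 + 540.33 = 1097.96 m.
Depth below ground = 1374.5 − 1097.96 = 276.5 m.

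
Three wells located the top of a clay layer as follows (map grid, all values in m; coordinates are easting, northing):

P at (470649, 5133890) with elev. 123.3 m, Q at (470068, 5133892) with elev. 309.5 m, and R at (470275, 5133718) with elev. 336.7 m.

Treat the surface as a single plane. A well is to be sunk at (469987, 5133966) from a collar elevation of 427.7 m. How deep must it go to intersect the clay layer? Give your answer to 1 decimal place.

132.0 m

Two edge vectors: P→Q = (-581, 2, 186.2), P→R = (-374, -172, 213.4).
Normal n = (P→Q) × (P→R) = (32453.2, 54346.6, 100680).
So ∂z/∂easting = −n_x/n_z = −0.322340087 and ∂z/∂northing = −n_y/n_z = −0.539795391.
Intercept c from P: 123.3 + 151709.04 + 2771250.16 = 2923082.50.
At (469987, 5133966): z_contact = −151495.65 − 2771291.19 + 2923082.50 = 295.66 m.
Depth below ground = 427.7 − 295.66 = 132.0 m.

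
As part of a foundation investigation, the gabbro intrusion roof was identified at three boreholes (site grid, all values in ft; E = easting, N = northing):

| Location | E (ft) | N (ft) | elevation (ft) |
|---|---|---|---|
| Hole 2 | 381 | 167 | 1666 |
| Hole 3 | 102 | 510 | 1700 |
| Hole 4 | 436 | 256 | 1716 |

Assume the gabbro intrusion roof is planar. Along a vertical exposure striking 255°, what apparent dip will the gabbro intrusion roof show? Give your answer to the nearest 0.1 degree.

22.1°

Two edge vectors: Hole 2→Hole 3 = (-279, 343, 34), Hole 2→Hole 4 = (55, 89, 50).
Normal n = (Hole 2→Hole 3) × (Hole 2→Hole 4) = (14124, 15820, -43696).
So ∂z/∂E = −n_x/n_z = 0.32323 and ∂z/∂N = −n_y/n_z = 0.36205.
Unit vector along 255° is (sin 255°, cos 255°) = (-0.9659, -0.2588).
Slope in that direction = a·(-0.9659) + b·(-0.2588) = −0.40592.
Apparent dip = arctan|0.40592| = 22.1° (true dip is 25.9°, so apparent ≤ true as expected).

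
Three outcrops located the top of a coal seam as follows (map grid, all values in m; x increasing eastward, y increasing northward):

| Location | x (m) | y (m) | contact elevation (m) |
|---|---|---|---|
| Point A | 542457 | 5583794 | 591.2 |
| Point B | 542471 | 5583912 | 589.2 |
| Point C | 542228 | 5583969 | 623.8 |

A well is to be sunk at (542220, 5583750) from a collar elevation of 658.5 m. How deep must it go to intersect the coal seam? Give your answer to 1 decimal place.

33.5 m

Two edge vectors: Point A→Point B = (14, 118, -2), Point A→Point C = (-229, 175, 32.6).
Normal n = (Point A→Point B) × (Point A→Point C) = (4196.8, 1.6, 29472).
So ∂z/∂x = −n_x/n_z = −0.142399566 and ∂z/∂y = −n_y/n_z = −0.000054289.
Intercept c from Point A: 591.2 + 77245.64 + 303.14 = 78139.98.
At (542220, 5583750): z_contact = −77211.89 − 303.14 + 78139.98 = 624.95 m.
Depth below ground = 658.5 − 624.95 = 33.5 m.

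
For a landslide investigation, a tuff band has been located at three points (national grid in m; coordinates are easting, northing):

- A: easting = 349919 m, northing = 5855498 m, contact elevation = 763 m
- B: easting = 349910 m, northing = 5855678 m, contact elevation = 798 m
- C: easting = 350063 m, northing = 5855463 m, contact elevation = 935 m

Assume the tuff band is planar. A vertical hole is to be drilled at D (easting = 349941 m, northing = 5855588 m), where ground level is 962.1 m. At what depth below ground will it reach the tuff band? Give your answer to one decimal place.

148.3 m

Two edge vectors: A→B = (-9, 180, 35), A→C = (144, -35, 172).
Normal n = (A→B) × (A→C) = (32185, 6588, -25605).
So ∂z/∂easting = −n_x/n_z = 1.256981058 and ∂z/∂northing = −n_y/n_z = 0.257293497.
Intercept c from A: 763 − 439841.55 − 1506581.56 = −1945660.11.
At (349941, 5855588): z_contact = 439869.21 + 1506604.72 − 1945660.11 = 813.81 m.
Depth below ground = 962.1 − 813.81 = 148.3 m.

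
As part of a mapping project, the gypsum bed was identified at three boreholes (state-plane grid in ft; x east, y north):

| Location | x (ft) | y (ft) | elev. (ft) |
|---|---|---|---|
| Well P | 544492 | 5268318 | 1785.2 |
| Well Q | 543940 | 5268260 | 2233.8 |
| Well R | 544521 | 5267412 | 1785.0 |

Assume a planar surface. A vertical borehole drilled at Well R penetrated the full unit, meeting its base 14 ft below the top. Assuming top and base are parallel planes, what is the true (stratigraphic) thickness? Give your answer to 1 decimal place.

10.9 ft

Let the plane be z = a·x + b·y + c.
Well Q−Well P: −552a − 58b = 448.6;  Well R−Well P: 29a − 906b = −0.2.
Solving gives a = −0.80998, b = −0.02571.
|∇z| = √(a²+b²) = 0.81039, so dip δ = arctan(0.81039) = 39.02°.
True thickness = vertical thickness × cos δ = 14 × cos 39.02° = 10.9 ft.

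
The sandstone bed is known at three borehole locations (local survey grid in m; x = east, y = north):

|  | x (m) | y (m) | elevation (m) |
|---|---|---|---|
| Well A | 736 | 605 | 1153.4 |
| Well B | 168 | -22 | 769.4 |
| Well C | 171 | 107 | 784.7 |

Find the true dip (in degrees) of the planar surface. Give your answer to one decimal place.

Let the plane be z = a·x + b·y + c.
Well B−Well A: −568a − 627b = −384;  Well C−Well A: −565a − 498b = −368.7.
Solving gives a = 0.55949, b = 0.10559.
Gradient magnitude |∇z| = √(a² + b²) = √(0.31303 + 0.01115) = 0.56937.
True dip = arctan(0.56937) = 29.7°, dipping toward W (azimuth ≈ 259°).

29.7°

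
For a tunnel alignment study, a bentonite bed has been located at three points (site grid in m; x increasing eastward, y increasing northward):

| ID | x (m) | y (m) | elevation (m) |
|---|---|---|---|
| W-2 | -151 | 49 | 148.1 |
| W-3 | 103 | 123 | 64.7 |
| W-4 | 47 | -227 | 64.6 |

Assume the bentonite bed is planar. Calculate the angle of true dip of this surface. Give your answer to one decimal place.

Two edge vectors: W-2→W-3 = (254, 74, -83.4), W-2→W-4 = (198, -276, -83.5).
Normal n = (W-2→W-3) × (W-2→W-4) = (-29197.4, 4695.8, -84756).
So ∂z/∂x = −n_x/n_z = −0.34449 and ∂z/∂y = −n_y/n_z = 0.05540.
Gradient magnitude |∇z| = √(a² + b²) = √(0.11867 + 0.00307) = 0.34891.
True dip = arctan(0.34891) = 19.2°, dipping toward E (azimuth ≈ 099°).

19.2°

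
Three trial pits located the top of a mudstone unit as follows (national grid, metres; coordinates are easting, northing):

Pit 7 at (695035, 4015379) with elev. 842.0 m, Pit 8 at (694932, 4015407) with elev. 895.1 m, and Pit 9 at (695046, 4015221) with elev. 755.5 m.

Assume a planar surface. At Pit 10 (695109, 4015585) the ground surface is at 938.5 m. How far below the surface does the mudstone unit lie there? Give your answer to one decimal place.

Let the plane be z = a·easting + b·northing + c.
Pit 8−Pit 7: −103a + 28b = 53.1;  Pit 9−Pit 7: 11a − 158b = −86.5.
Solving gives a = −0.373781786, b = 0.521445572.
Then c = 842 − a·695035 − b·4015379 = −1833168.17.
At (695109, 4015585): z_contact = −259819.08 + 2093909.02 − 1833168.17 = 921.76 m.
Depth below ground = 938.5 − 921.76 = 16.7 m.

16.7 m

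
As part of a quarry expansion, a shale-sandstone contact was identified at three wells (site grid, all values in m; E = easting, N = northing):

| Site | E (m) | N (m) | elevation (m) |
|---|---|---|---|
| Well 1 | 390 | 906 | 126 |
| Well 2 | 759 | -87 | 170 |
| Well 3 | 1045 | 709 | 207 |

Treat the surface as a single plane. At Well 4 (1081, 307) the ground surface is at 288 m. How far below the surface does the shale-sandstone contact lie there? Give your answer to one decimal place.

77.3 m

Let the plane be z = a·E + b·N + c.
Well 2−Well 1: 369a − 993b = 44;  Well 3−Well 1: 655a − 197b = 81.
Solving gives a = 0.124221, b = 0.001850.
Then c = 126 − a·390 − b·906 = 75.88.
At (1081, 307): z_contact = 134.28 + 0.57 + 75.88 = 210.73 m.
Depth below ground = 288 − 210.73 = 77.3 m.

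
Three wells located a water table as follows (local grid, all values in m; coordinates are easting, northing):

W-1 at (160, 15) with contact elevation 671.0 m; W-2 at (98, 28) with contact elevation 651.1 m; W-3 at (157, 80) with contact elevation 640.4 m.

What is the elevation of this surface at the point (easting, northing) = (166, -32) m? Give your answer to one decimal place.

Let the plane be z = a·easting + b·northing + c.
W-2−W-1: −62a + 13b = −19.9;  W-3−W-1: −3a + 65b = −30.6.
Solving gives a = 0.22443, b = −0.46041.
Then c = 671 − a·160 − b·15 = 642.00.
At (166, -32): z = 37.3 + 14.7 + 642.00 = 694.0 m.

694.0 m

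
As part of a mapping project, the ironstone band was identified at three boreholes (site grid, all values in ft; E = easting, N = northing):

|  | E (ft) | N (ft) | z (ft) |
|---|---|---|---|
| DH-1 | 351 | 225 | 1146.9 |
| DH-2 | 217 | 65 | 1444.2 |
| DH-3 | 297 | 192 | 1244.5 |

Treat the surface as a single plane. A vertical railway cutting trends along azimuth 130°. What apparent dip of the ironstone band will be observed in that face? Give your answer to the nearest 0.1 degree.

Two edge vectors: DH-1→DH-2 = (-134, -160, 297.3), DH-1→DH-3 = (-54, -33, 97.6).
Normal n = (DH-1→DH-2) × (DH-1→DH-3) = (-5805.1, -2975.8, -4218).
So ∂z/∂E = −n_x/n_z = −1.37627 and ∂z/∂N = −n_y/n_z = −0.70550.
Unit vector along 130° is (sin 130°, cos 130°) = (0.7660, -0.6428).
Slope in that direction = a·(0.7660) + b·(-0.6428) = −0.60080.
Apparent dip = arctan|0.60080| = 31.0° (true dip is 57.1°, so apparent ≤ true as expected).

31.0°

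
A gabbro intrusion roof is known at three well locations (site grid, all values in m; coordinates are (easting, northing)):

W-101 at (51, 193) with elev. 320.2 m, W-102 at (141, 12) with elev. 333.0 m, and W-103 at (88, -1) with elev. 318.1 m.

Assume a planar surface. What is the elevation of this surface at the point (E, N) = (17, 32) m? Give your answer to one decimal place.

301.2 m

Two edge vectors: W-101→W-102 = (90, -181, 12.8), W-101→W-103 = (37, -194, -2.1).
Normal n = (W-101→W-102) × (W-101→W-103) = (2863.3, 662.6, -10763).
So ∂z/∂E = −n_x/n_z = 0.26603 and ∂z/∂N = −n_y/n_z = 0.06156.
Intercept c from W-101: 320.2 − 13.57 − 11.88 = 294.75.
At (17, 32): z = 4.5 + 2.0 + 294.75 = 301.2 m.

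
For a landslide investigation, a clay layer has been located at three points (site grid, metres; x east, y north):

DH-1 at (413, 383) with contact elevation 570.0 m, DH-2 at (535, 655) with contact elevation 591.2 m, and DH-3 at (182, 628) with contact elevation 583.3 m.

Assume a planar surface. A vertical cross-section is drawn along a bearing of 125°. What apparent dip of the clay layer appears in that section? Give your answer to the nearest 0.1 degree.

Two edge vectors: DH-1→DH-2 = (122, 272, 21.2), DH-1→DH-3 = (-231, 245, 13.3).
Normal n = (DH-1→DH-2) × (DH-1→DH-3) = (-1576.4, -6519.8, 92722).
So ∂z/∂x = −n_x/n_z = 0.01700 and ∂z/∂y = −n_y/n_z = 0.07032.
Unit vector along 125° is (sin 125°, cos 125°) = (0.8192, -0.5736).
Slope in that direction = a·(0.8192) + b·(-0.5736) = −0.02640.
Apparent dip = arctan|0.02640| = 1.5° (true dip is 4.1°, so apparent ≤ true as expected).

1.5°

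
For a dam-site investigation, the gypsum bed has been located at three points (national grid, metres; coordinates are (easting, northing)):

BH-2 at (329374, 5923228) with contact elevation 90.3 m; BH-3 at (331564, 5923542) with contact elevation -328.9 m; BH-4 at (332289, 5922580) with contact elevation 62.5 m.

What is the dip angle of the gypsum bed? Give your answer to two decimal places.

Two edge vectors: BH-2→BH-3 = (2190, 314, -419.2), BH-2→BH-4 = (2915, -648, -27.8).
Normal n = (BH-2→BH-3) × (BH-2→BH-4) = (-280370.8, -1161086, -2334430).
So ∂z/∂E = −n_x/n_z = −0.12010 and ∂z/∂N = −n_y/n_z = −0.49737.
Gradient magnitude |∇z| = √(a² + b²) = √(0.01442 + 0.24738) = 0.51167.
True dip = arctan(0.51167) = 27.10°, dipping toward NNE (azimuth ≈ 014°).

27.10°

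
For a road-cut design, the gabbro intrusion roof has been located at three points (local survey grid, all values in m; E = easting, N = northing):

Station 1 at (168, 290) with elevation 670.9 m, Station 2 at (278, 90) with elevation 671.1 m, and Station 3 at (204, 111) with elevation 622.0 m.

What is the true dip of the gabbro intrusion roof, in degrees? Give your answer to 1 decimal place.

Let the plane be z = a·E + b·N + c.
Station 2−Station 1: 110a − 200b = 0.2;  Station 3−Station 1: 36a − 179b = −48.9.
Solving gives a = 0.78589, b = 0.43124.
Gradient magnitude |∇z| = √(a² + b²) = √(0.61763 + 0.18597) = 0.89644.
True dip = arctan(0.89644) = 41.9°, dipping toward WSW (azimuth ≈ 241°).

41.9°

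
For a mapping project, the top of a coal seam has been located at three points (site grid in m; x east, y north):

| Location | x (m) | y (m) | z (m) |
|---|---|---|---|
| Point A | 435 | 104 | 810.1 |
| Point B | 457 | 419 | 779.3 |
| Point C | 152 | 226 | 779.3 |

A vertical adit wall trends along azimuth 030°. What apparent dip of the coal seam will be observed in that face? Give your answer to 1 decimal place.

3.2°

Two edge vectors: Point A→Point B = (22, 315, -30.8), Point A→Point C = (-283, 122, -30.8).
Normal n = (Point A→Point B) × (Point A→Point C) = (-5944.4, 9394, 91829).
So ∂z/∂x = −n_x/n_z = 0.06473 and ∂z/∂y = −n_y/n_z = −0.10230.
Unit vector along 030° is (sin 30°, cos 30°) = (0.5000, 0.8660).
Slope in that direction = a·(0.5000) + b·(0.8660) = −0.05623.
Apparent dip = arctan|0.05623| = 3.2° (true dip is 6.9°, so apparent ≤ true as expected).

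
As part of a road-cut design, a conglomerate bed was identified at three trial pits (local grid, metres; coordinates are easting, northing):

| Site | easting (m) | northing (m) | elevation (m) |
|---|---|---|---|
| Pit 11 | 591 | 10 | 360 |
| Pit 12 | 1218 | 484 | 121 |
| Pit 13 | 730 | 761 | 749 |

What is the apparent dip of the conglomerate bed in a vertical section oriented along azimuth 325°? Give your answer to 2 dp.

Two edge vectors: Pit 11→Pit 12 = (627, 474, -239), Pit 11→Pit 13 = (139, 751, 389).
Normal n = (Pit 11→Pit 12) × (Pit 11→Pit 13) = (363875, -277124, 404991).
So ∂z/∂easting = −n_x/n_z = −0.89848 and ∂z/∂northing = −n_y/n_z = 0.68427.
Unit vector along 325° is (sin 325°, cos 325°) = (-0.5736, 0.8192).
Slope in that direction = a·(-0.5736) + b·(0.8192) = 1.07587.
Apparent dip = arctan|1.07587| = 47.09° (true dip is 48.5°, so apparent ≤ true as expected).

47.09°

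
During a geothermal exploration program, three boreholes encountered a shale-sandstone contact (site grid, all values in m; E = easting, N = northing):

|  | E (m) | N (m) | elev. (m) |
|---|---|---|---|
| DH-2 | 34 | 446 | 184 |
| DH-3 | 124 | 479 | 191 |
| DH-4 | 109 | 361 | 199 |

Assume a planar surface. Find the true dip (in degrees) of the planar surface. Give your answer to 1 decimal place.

7.7°

Two edge vectors: DH-2→DH-3 = (90, 33, 7), DH-2→DH-4 = (75, -85, 15).
Normal n = (DH-2→DH-3) × (DH-2→DH-4) = (1090, -825, -10125).
So ∂z/∂E = −n_x/n_z = 0.10765 and ∂z/∂N = −n_y/n_z = −0.08148.
Gradient magnitude |∇z| = √(a² + b²) = √(0.01159 + 0.00664) = 0.13501.
True dip = arctan(0.13501) = 7.7°, dipping toward NW (azimuth ≈ 307°).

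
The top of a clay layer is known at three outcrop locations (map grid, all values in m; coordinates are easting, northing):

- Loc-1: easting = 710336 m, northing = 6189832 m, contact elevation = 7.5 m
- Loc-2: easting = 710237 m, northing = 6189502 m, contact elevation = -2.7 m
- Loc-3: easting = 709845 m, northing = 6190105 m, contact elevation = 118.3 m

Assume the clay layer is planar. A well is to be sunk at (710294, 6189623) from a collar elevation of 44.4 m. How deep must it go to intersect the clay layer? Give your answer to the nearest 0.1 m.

47.1 m

Two edge vectors: Loc-1→Loc-2 = (-99, -330, -10.2), Loc-1→Loc-3 = (-491, 273, 110.8).
Normal n = (Loc-1→Loc-2) × (Loc-1→Loc-3) = (-33779.4, 15977.4, -189057).
So ∂z/∂easting = −n_x/n_z = −0.178673099 and ∂z/∂northing = −n_y/n_z = 0.084511020.
Intercept c from Loc-1: 7.5 + 126917.93 − 523109.02 = −396183.58.
At (710294, 6189623): z_contact = −126910.43 + 523091.36 − 396183.58 = -2.66 m.
Depth below ground = 44.4 − (-2.66) = 47.1 m.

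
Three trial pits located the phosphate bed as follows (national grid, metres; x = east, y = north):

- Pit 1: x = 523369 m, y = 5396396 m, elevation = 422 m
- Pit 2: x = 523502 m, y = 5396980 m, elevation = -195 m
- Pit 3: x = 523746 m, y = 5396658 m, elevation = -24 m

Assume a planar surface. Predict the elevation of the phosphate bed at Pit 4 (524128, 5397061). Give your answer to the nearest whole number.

-605 m

Two edge vectors: Pit 1→Pit 2 = (133, 584, -617), Pit 1→Pit 3 = (377, 262, -446).
Normal n = (Pit 1→Pit 2) × (Pit 1→Pit 3) = (-98810, -173291, -185322).
So ∂z/∂x = −n_x/n_z = −0.53318009 and ∂z/∂y = −n_y/n_z = −0.93508056.
Intercept c from Pit 1: 422 + 279049.93 + 5046065.01 = 5325536.94.
At (524128, 5397061): z = −279454.6 − 5046686.8 + 5325536.94 = -604.5 m.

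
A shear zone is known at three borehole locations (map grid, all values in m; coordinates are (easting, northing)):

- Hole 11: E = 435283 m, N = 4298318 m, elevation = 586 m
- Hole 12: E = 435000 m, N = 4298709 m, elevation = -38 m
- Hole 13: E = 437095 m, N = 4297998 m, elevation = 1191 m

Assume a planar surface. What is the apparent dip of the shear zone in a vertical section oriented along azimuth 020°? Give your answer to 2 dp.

Two edge vectors: Hole 11→Hole 12 = (-283, 391, -624), Hole 11→Hole 13 = (1812, -320, 605).
Normal n = (Hole 11→Hole 12) × (Hole 11→Hole 13) = (36875, -959473, -617932).
So ∂z/∂E = −n_x/n_z = 0.05967 and ∂z/∂N = −n_y/n_z = −1.55272.
Unit vector along 020° is (sin 20°, cos 20°) = (0.3420, 0.9397).
Slope in that direction = a·(0.3420) + b·(0.9397) = −1.43867.
Apparent dip = arctan|1.43867| = 55.20° (true dip is 57.2°, so apparent ≤ true as expected).

55.20°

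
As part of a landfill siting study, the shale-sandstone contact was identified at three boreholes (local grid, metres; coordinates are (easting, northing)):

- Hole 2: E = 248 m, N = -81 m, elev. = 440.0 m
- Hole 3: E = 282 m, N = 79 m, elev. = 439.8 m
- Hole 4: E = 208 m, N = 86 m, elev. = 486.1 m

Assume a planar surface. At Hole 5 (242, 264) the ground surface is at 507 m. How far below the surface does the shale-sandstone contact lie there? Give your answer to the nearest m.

Let the plane be z = a·E + b·N + c.
Hole 3−Hole 2: 34a + 160b = −0.2;  Hole 4−Hole 2: −40a + 167b = 46.1.
Solving gives a = −0.61346, b = 0.12911.
Then c = 440 − a·248 − b·-81 = 602.60.
At (242, 264): z_contact = −148.5 + 34.1 + 602.60 = 488.2 m.
Depth below ground = 507 − 488.2 = 19 m.

19 m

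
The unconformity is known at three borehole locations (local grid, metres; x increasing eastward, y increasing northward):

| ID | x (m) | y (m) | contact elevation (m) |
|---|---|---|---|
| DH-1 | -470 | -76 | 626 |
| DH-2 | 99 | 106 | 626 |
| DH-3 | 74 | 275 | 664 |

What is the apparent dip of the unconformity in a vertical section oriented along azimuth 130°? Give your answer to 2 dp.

10.79°

Two edge vectors: DH-1→DH-2 = (569, 182, 0), DH-1→DH-3 = (544, 351, 38).
Normal n = (DH-1→DH-2) × (DH-1→DH-3) = (6916, -21622, 100711).
So ∂z/∂x = −n_x/n_z = −0.06867 and ∂z/∂y = −n_y/n_z = 0.21469.
Unit vector along 130° is (sin 130°, cos 130°) = (0.7660, -0.6428).
Slope in that direction = a·(0.7660) + b·(-0.6428) = −0.19061.
Apparent dip = arctan|0.19061| = 10.79° (true dip is 12.7°, so apparent ≤ true as expected).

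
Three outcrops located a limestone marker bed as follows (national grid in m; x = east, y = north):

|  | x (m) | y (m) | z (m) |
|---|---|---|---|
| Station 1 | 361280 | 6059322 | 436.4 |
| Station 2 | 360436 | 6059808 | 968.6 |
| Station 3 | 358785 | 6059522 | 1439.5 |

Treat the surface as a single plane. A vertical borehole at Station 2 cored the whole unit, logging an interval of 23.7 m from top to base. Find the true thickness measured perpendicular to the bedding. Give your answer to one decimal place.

20.4 m

Let the plane be z = a·x + b·y + c.
Station 2−Station 1: −844a + 486b = 532.2;  Station 3−Station 1: −2495a + 200b = 1003.1.
Solving gives a = −0.36509, b = 0.46104.
|∇z| = √(a²+b²) = 0.58809, so dip δ = arctan(0.58809) = 30.46°.
True thickness = vertical thickness × cos δ = 23.7 × cos 30.46° = 20.4 m.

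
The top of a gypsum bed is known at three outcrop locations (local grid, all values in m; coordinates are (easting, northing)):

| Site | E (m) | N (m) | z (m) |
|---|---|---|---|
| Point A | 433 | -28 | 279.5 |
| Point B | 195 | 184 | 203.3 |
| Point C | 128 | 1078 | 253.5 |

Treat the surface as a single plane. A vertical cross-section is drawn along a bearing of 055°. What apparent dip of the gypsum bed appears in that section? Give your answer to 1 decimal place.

20.5°

Let the plane be z = a·E + b·N + c.
Point B−Point A: −238a + 212b = −76.2;  Point C−Point A: −305a + 1106b = −26.
Solving gives a = 0.39667, b = 0.08588.
Unit vector along 055° is (sin 55°, cos 55°) = (0.8192, 0.5736).
Slope in that direction = a·(0.8192) + b·(0.5736) = 0.37419.
Apparent dip = arctan|0.37419| = 20.5° (true dip is 22.1°, so apparent ≤ true as expected).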